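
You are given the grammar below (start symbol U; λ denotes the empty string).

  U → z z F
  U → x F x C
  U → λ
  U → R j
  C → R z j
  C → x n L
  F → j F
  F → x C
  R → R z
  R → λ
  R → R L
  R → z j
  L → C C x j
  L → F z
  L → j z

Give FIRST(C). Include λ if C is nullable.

{ j, x, z }

From C → R z j: R nullable, take FIRST(R) ∪ {z} = { j, x, z }.
C → x n L contributes {x}.
Union: FIRST(C) = { j, x, z }.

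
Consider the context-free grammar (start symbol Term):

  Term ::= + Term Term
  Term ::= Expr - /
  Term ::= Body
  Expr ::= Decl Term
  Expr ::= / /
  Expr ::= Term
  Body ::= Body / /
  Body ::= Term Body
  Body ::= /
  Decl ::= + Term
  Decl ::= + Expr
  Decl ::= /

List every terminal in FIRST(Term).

{ +, / }

Term ::= + Term Term contributes {+}.
From Term ::= Expr - /: add FIRST(Expr) = { +, / }.
From Term ::= Body: add FIRST(Body) = { +, / }.
Union: FIRST(Term) = { +, / }.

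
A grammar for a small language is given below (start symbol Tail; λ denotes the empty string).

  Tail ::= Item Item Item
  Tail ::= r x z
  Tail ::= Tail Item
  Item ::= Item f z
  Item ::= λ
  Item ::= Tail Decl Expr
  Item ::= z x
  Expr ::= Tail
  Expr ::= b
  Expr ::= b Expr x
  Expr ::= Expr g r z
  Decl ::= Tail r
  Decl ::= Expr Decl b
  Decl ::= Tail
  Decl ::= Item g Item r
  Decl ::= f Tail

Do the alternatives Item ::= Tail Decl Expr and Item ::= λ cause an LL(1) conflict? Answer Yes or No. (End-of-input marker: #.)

Yes

FIRST(Tail Decl Expr) = { b, f, g, r, z, λ } and FIRST(λ) = { λ }.
Both alternatives are nullable, violating the LL(1) condition.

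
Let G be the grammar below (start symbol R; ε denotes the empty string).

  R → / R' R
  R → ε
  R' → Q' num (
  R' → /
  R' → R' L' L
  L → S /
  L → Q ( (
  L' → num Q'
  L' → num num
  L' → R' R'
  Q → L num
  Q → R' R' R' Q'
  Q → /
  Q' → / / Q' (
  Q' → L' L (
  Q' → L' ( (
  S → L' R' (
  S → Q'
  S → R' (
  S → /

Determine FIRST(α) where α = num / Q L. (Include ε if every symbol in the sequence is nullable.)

{ num }

num is a terminal; add {num} and stop.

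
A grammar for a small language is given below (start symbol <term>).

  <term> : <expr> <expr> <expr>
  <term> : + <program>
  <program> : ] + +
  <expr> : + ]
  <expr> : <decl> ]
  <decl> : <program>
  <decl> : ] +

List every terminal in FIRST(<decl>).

From <decl> : <program>: add FIRST(<program>) = { ] }.
<decl> : ] + contributes {]}.
Union: FIRST(<decl>) = { ] }.

{ ] }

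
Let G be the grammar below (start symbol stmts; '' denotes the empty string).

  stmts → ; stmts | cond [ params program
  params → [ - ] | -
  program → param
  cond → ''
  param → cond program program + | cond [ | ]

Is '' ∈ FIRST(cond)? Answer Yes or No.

Yes

cond has an ''-production, so cond ⇒ ''.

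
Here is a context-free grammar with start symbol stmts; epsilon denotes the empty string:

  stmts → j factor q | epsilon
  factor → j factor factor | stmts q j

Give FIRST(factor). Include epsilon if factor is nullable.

factor → j factor factor contributes {j}.
From factor → stmts q j: stmts nullable, take FIRST(stmts) ∪ {q} = { j, q }.
Union: FIRST(factor) = { j, q }.

{ j, q }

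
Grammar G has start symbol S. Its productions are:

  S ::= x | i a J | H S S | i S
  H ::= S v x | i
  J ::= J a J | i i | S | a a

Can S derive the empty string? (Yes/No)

No nonterminal in this grammar is nullable.
No production of S has an RHS whose symbols are all nullable, so S is not nullable.

No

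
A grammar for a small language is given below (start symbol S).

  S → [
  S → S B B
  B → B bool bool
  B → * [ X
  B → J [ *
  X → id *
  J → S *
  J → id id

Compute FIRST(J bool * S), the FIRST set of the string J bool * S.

{ [, id }

Add FIRST(J) = { [, id }; J is not nullable, stop.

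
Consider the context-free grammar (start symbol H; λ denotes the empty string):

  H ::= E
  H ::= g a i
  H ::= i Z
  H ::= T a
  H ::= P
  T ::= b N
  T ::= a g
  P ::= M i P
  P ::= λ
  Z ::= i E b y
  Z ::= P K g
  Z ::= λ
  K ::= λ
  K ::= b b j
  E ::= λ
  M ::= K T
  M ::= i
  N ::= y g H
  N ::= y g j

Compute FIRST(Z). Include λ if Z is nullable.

Z ::= i E b y contributes {i}.
From Z ::= P K g: P, K nullable, take FIRST(P) ∪ FIRST(K) ∪ {g} = { a, b, g, i }.
Z ::= λ contributes λ.
Union: FIRST(Z) = { a, b, g, i, λ }.

{ a, b, g, i, λ }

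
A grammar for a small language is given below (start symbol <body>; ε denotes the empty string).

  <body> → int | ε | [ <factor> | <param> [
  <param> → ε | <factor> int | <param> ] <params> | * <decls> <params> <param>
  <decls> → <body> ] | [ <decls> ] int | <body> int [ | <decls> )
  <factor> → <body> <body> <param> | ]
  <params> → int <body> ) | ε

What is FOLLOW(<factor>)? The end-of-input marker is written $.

In <body> → [ <factor>: <factor> is at the end, add FOLLOW(<body>) = { $, ), *, [, ], int }.
In <param> → <factor> int: add FIRST(int) = { int }.
Union: FOLLOW(<factor>) = { $, ), *, [, ], int }.

{ $, ), *, [, ], int }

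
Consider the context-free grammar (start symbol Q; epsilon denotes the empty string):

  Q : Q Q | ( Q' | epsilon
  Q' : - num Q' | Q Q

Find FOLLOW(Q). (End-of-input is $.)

Q is the start symbol, so $ ∈ FOLLOW(Q).
In Q : Q Q: add FIRST(Q)\{epsilon} = { ( }.
  Since Q is nullable, also add FOLLOW(Q) = { $, ( }.
In Q : Q Q: Q is at the end, add FOLLOW(Q) = { $, ( }.
In Q' : Q Q: add FIRST(Q)\{epsilon} = { ( }.
  Since Q is nullable, also add FOLLOW(Q') = { $, ( }.
In Q' : Q Q: Q is at the end, add FOLLOW(Q') = { $, ( }.
Union: FOLLOW(Q) = { $, ( }.

{ $, ( }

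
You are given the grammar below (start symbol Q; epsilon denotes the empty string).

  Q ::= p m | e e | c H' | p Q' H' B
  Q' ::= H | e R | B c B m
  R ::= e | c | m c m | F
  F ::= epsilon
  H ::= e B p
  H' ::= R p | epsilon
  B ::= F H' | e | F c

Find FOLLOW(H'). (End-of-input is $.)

{ $, c, e, m, p }

In Q ::= c H': H' is at the end, add FOLLOW(Q) = { $ }.
In Q ::= p Q' H' B: add FIRST(B)\{epsilon} = { c, e, m, p }.
  Since B is nullable, also add FOLLOW(Q) = { $ }.
In B ::= F H': H' is at the end, add FOLLOW(B) = { $, c, m, p }.
Union: FOLLOW(H') = { $, c, e, m, p }.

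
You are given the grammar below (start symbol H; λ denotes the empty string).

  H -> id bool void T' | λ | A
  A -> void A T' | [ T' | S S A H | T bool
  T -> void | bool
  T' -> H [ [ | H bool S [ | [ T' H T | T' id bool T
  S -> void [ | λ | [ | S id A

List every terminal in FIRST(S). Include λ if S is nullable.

S -> void [ contributes {void}.
S -> λ contributes λ.
S -> [ contributes {[}.
From S -> S id A: S nullable, take FIRST(S) ∪ {id} = { [, id, void }.
Union: FIRST(S) = { [, id, void, λ }.

{ [, id, void, λ }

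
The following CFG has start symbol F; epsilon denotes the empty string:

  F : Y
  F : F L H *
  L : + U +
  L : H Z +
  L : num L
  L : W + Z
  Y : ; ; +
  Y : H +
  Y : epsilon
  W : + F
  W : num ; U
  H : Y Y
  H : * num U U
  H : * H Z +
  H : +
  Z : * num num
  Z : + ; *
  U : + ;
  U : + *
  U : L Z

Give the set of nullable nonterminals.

{ F, H, Y }

Directly nullable (have an epsilon-production): Y.
F : Y with every symbol nullable, so F is nullable.
H : Y Y with every symbol nullable, so H is nullable.
No other nonterminal has a production whose RHS symbols are all nullable.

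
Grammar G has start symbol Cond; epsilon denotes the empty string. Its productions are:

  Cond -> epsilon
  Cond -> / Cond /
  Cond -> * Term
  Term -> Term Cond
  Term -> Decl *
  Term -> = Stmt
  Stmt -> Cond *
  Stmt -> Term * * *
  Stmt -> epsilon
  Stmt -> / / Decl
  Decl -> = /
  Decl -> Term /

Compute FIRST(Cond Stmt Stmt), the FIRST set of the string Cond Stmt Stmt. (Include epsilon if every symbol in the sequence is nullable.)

{ *, /, =, epsilon }

Add FIRST(Cond)\{epsilon} = { *, / }; Cond is nullable, continue.
Add FIRST(Stmt)\{epsilon} = { *, /, = }; Stmt is nullable, continue.
Add FIRST(Stmt)\{epsilon} = { *, /, = }; Stmt is nullable, continue.
Every symbol is nullable, so include epsilon.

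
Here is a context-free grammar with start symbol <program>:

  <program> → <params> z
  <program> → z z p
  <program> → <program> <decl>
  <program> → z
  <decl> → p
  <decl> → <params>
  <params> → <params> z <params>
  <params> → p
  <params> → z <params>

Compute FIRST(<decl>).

{ p, z }

<decl> → p contributes {p}.
From <decl> → <params>: add FIRST(<params>) = { p, z }.
Union: FIRST(<decl>) = { p, z }.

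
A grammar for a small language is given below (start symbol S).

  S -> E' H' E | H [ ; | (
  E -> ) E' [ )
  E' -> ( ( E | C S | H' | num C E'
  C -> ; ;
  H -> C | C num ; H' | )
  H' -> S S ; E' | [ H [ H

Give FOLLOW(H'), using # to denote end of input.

In S -> E' H' E: add FIRST(E) = { ) }.
In E' -> H': H' is at the end, add FOLLOW(E') = { (, ), ;, [, num }.
In H -> C num ; H': H' is at the end, add FOLLOW(H) = { (, ), ;, [, num }.
Union: FOLLOW(H') = { (, ), ;, [, num }.

{ (, ), ;, [, num }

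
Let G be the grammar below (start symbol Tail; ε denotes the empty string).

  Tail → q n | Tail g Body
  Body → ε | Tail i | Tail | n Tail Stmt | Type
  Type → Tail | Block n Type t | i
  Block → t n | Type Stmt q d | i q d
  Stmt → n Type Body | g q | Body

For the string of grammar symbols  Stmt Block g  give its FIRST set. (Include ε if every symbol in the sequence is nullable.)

Add FIRST(Stmt)\{ε} = { g, i, n, q, t }; Stmt is nullable, continue.
Add FIRST(Block) = { i, q, t }; Block is not nullable, stop.

{ g, i, n, q, t }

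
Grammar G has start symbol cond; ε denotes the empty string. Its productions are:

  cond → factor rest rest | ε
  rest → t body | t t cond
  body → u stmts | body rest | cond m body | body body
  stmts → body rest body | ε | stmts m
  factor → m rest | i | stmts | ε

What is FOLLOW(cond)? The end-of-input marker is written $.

cond is the start symbol, so $ ∈ FOLLOW(cond).
In rest → t t cond: cond is at the end, add FOLLOW(rest) = { $, i, m, t, u }.
In body → cond m body: add FIRST(m body) = { m }.
Union: FOLLOW(cond) = { $, i, m, t, u }.

{ $, i, m, t, u }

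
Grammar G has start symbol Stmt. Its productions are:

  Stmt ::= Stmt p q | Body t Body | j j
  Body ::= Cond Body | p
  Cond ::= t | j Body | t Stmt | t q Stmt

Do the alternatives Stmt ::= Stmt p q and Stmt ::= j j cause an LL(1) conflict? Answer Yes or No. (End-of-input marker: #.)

Yes

FIRST(Stmt p q) = { j, p, t } and FIRST(j j) = { j }.
Both contain j, so the two alternatives are not disjoint — LL(1) conflict.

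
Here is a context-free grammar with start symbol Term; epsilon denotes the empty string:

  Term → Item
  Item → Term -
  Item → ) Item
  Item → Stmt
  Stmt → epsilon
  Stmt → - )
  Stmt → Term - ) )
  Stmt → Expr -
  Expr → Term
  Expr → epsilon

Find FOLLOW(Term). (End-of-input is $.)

Term is the start symbol, so $ ∈ FOLLOW(Term).
In Item → Term -: add FIRST(-) = { - }.
In Stmt → Term - ) ): add FIRST(- ) )) = { - }.
In Expr → Term: Term is at the end, add FOLLOW(Expr) = { - }.
Union: FOLLOW(Term) = { $, - }.

{ $, - }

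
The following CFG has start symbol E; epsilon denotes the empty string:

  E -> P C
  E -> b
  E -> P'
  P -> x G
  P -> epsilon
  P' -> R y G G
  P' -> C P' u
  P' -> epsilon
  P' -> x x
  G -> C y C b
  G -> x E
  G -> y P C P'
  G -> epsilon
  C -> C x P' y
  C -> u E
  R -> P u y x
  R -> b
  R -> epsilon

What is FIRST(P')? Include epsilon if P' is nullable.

From P' -> R y G G: R nullable, take FIRST(R) ∪ {y} = { b, u, x, y }.
From P' -> C P' u: add FIRST(C) = { u }.
P' -> epsilon contributes epsilon.
P' -> x x contributes {x}.
Union: FIRST(P') = { b, u, x, y, epsilon }.

{ b, u, x, y, epsilon }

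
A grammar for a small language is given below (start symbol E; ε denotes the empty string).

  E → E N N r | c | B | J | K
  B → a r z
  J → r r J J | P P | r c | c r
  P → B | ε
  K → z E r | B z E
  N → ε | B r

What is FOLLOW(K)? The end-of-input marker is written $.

{ $, a, r }

In E → K: K is at the end, add FOLLOW(E) = { $, a, r }.
Union: FOLLOW(K) = { $, a, r }.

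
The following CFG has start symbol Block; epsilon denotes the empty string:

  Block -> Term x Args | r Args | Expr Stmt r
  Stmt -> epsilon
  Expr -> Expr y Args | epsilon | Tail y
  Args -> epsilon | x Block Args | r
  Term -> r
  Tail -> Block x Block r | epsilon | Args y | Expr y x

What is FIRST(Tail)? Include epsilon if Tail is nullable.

{ r, x, y, epsilon }

From Tail -> Block x Block r: add FIRST(Block) = { r, x, y }.
Tail -> epsilon contributes epsilon.
From Tail -> Args y: Args nullable, take FIRST(Args) ∪ {y} = { r, x, y }.
From Tail -> Expr y x: Expr nullable, take FIRST(Expr) ∪ {y} = { r, x, y }.
Union: FIRST(Tail) = { r, x, y, epsilon }.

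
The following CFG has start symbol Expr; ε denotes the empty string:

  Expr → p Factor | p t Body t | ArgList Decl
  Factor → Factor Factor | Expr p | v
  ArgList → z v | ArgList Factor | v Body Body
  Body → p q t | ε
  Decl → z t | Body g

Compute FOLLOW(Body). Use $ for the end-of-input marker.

{ g, p, t, v, z }

In Expr → p t Body t: add FIRST(t) = { t }.
In ArgList → v Body Body: add FIRST(Body)\{ε} = { p }.
  Since Body is nullable, also add FOLLOW(ArgList) = { g, p, v, z }.
In ArgList → v Body Body: Body is at the end, add FOLLOW(ArgList) = { g, p, v, z }.
In Decl → Body g: add FIRST(g) = { g }.
Union: FOLLOW(Body) = { g, p, t, v, z }.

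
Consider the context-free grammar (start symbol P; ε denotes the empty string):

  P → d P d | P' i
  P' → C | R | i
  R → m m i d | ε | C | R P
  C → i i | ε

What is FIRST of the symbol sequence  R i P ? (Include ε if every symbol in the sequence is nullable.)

{ d, i, m }

Add FIRST(R)\{ε} = { d, i, m }; R is nullable, continue.
i is a terminal; add {i} and stop.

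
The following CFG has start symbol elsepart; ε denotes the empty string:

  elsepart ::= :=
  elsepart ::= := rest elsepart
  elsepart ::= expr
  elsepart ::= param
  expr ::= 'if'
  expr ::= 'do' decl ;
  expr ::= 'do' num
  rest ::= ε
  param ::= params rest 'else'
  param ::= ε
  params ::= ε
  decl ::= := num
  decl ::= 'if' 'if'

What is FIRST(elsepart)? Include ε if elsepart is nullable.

elsepart ::= := contributes {:=}.
elsepart ::= := rest elsepart contributes {:=}.
From elsepart ::= expr: add FIRST(expr) = { 'do', 'if' }.
From elsepart ::= param: add FIRST(param) = { 'else', ε } (including ε since param is nullable).
Union: FIRST(elsepart) = { 'do', 'else', 'if', :=, ε }.

{ 'do', 'else', 'if', :=, ε }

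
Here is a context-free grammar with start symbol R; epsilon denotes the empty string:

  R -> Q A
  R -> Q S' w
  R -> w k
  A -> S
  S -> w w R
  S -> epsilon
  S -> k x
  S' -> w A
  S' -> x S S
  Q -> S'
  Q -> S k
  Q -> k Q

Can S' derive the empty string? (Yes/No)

Nullable nonterminals: A, S.
No production of S' has an RHS whose symbols are all nullable, so S' is not nullable.

No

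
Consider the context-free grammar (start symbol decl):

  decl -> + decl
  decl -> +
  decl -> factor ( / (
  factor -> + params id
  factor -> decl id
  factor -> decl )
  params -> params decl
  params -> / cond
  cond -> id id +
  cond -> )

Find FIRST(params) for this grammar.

From params -> params decl: add FIRST(params) = { / }.
params -> / cond contributes {/}.
Union: FIRST(params) = { / }.

{ / }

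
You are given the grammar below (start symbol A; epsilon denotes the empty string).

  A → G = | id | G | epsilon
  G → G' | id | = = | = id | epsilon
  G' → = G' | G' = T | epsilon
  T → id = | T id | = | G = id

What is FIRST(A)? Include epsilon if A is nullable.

{ =, id, epsilon }

From A → G =: G nullable, take FIRST(G) ∪ {=} = { =, id }.
A → id contributes {id}.
From A → G: add FIRST(G) = { =, id, epsilon } (including epsilon since G is nullable).
A → epsilon contributes epsilon.
Union: FIRST(A) = { =, id, epsilon }.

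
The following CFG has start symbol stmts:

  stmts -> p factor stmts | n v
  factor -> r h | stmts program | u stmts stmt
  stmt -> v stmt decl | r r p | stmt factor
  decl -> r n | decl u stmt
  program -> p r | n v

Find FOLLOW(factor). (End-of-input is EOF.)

{ n, p, r, u }

In stmts -> p factor stmts: add FIRST(stmts) = { n, p }.
In stmt -> stmt factor: factor is at the end, add FOLLOW(stmt) = { n, p, r, u }.
Union: FOLLOW(factor) = { n, p, r, u }.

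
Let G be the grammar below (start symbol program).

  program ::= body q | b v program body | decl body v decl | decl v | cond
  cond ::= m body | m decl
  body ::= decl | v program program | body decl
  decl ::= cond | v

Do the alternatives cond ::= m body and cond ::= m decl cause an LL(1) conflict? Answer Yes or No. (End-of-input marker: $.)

FIRST(m body) = { m } and FIRST(m decl) = { m }.
Both contain m, so the two alternatives are not disjoint — LL(1) conflict.

Yes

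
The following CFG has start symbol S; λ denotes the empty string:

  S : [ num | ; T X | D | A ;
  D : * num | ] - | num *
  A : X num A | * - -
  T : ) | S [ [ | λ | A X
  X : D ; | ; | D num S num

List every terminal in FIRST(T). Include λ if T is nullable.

{ ), *, ;, [, ], num, λ }

T : ) contributes {)}.
From T : S [ [: add FIRST(S) = { *, ;, [, ], num }.
T : λ contributes λ.
From T : A X: add FIRST(A) = { *, ;, ], num }.
Union: FIRST(T) = { ), *, ;, [, ], num, λ }.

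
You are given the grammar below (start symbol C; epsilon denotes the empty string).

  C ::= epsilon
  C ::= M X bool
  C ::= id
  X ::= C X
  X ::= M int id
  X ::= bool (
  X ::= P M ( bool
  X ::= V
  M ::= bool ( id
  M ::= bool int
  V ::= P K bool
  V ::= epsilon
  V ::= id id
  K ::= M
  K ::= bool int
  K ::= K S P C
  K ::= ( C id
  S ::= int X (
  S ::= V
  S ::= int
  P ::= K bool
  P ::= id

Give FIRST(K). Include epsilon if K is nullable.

{ (, bool }

From K ::= M: add FIRST(M) = { bool }.
K ::= bool int contributes {bool}.
From K ::= K S P C: add FIRST(K) = { (, bool }.
K ::= ( C id contributes {(}.
Union: FIRST(K) = { (, bool }.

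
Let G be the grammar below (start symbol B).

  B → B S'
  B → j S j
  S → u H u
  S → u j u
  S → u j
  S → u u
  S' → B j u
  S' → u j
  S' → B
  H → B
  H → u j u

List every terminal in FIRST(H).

{ j, u }

From H → B: add FIRST(B) = { j }.
H → u j u contributes {u}.
Union: FIRST(H) = { j, u }.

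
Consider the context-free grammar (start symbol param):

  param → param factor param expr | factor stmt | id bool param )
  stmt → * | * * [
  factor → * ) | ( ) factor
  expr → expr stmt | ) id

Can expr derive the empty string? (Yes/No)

No nonterminal in this grammar is nullable.
No production of expr has an RHS whose symbols are all nullable, so expr is not nullable.

No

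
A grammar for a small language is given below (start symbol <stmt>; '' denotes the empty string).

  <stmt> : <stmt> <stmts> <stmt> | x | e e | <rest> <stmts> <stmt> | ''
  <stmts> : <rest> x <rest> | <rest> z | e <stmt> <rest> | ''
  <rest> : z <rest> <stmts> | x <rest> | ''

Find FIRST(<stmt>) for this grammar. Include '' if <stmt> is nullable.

{ e, x, z, '' }

From <stmt> : <stmt> <stmts> <stmt>: <stmt>, <stmts>, <stmt> nullable, take FIRST(<stmt>) ∪ FIRST(<stmts>) ∪ FIRST(<stmt>) = { e, x, z }; also '' since the whole RHS is nullable.
<stmt> : x contributes {x}.
<stmt> : e e contributes {e}.
From <stmt> : <rest> <stmts> <stmt>: <rest>, <stmts>, <stmt> nullable, take FIRST(<rest>) ∪ FIRST(<stmts>) ∪ FIRST(<stmt>) = { e, x, z }; also '' since the whole RHS is nullable.
<stmt> : '' contributes ''.
Union: FIRST(<stmt>) = { e, x, z, '' }.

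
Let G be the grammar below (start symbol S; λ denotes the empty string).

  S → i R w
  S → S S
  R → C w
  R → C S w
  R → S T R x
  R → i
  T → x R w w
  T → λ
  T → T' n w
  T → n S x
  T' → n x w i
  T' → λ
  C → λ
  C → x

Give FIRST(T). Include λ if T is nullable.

{ n, x, λ }

T → x R w w contributes {x}.
T → λ contributes λ.
From T → T' n w: T' nullable, take FIRST(T') ∪ {n} = { n }.
T → n S x contributes {n}.
Union: FIRST(T) = { n, x, λ }.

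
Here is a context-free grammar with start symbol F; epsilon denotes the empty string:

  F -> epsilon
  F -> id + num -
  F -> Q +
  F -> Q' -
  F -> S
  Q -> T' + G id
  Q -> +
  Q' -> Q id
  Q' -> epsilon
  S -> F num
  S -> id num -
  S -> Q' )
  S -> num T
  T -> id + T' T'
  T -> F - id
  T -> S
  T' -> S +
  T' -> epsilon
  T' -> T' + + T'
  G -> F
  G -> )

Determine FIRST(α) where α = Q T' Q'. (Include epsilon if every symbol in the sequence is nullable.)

Add FIRST(Q) = { ), +, -, id, num }; Q is not nullable, stop.

{ ), +, -, id, num }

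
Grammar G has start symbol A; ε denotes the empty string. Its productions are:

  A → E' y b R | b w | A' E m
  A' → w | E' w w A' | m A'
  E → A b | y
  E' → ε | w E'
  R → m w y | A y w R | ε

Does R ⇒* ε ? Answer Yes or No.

R has an ε-production, so R ⇒ ε.

Yes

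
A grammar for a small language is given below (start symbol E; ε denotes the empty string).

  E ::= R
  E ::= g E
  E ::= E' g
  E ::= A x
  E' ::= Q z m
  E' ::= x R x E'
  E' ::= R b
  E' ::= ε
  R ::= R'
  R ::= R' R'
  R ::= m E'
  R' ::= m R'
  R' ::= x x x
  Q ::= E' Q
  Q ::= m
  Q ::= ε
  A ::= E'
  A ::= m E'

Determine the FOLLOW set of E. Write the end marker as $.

{ $ }

E is the start symbol, so $ ∈ FOLLOW(E).
In E ::= g E: E is at the end, add FOLLOW(E) = { $ }.
Union: FOLLOW(E) = { $ }.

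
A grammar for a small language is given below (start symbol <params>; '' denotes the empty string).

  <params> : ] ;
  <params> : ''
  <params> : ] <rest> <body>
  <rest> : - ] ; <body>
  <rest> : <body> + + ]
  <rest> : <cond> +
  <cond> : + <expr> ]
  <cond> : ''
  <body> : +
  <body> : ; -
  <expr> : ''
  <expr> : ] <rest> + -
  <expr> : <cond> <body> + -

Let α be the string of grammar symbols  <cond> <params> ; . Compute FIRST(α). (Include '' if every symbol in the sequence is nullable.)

Add FIRST(<cond>)\{''} = { + }; <cond> is nullable, continue.
Add FIRST(<params>)\{''} = { ] }; <params> is nullable, continue.
; is a terminal; add {;} and stop.

{ +, ;, ] }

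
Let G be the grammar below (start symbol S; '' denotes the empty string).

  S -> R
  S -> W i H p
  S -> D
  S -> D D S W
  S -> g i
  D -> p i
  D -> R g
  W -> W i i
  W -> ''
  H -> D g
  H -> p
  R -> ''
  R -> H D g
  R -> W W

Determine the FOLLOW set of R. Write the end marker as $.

{ $, g, i }

In S -> R: R is at the end, add FOLLOW(S) = { $, i }.
In D -> R g: add FIRST(g) = { g }.
Union: FOLLOW(R) = { $, g, i }.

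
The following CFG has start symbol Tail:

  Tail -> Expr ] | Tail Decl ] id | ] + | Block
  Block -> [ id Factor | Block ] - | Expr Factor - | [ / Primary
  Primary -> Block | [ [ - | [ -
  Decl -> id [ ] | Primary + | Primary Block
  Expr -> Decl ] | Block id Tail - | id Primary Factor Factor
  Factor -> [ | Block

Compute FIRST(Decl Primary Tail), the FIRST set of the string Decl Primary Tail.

{ [, id }

Add FIRST(Decl) = { [, id }; Decl is not nullable, stop.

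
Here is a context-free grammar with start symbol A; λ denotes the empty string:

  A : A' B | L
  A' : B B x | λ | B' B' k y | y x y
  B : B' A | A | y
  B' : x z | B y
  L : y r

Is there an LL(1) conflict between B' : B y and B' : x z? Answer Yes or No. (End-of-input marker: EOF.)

FIRST(B y) = { x, y } and FIRST(x z) = { x }.
Both contain x, so the two alternatives are not disjoint — LL(1) conflict.

Yes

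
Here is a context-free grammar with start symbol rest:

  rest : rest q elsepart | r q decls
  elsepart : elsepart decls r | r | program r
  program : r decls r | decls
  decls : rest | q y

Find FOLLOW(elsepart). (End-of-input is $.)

In rest : rest q elsepart: elsepart is at the end, add FOLLOW(rest) = { $, q, r }.
In elsepart : elsepart decls r: add FIRST(decls r) = { q, r }.
Union: FOLLOW(elsepart) = { $, q, r }.

{ $, q, r }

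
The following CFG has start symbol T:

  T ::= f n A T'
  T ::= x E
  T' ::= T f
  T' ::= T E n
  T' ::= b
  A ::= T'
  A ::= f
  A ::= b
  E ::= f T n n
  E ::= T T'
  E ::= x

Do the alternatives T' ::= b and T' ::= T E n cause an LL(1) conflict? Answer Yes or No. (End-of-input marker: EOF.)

FIRST(b) = { b } and FIRST(T E n) = { f, x }.
The FIRST sets are disjoint and neither alternative is nullable — no conflict.

No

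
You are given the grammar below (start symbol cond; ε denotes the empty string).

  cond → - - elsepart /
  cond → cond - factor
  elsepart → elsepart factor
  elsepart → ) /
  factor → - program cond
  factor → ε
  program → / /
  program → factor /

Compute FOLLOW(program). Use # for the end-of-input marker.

In factor → - program cond: add FIRST(cond) = { - }.
Union: FOLLOW(program) = { - }.

{ - }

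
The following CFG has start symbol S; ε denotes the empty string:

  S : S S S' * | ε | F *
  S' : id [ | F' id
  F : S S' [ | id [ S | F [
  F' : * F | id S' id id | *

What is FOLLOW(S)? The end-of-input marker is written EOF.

S is the start symbol, so EOF ∈ FOLLOW(S).
In S : S S S' *: add FIRST(S S' *) = { *, id }.
In S : S S S' *: add FIRST(S' *) = { *, id }.
In F : S S' [: add FIRST(S' [) = { *, id }.
In F : id [ S: S is at the end, add FOLLOW(F) = { *, [, id }.
Union: FOLLOW(S) = { EOF, *, [, id }.

{ EOF, *, [, id }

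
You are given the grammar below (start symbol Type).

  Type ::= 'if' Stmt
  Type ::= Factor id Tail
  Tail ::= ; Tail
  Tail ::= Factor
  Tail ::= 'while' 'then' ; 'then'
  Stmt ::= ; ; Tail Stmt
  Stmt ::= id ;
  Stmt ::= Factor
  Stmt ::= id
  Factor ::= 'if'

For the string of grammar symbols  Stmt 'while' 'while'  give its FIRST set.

Add FIRST(Stmt) = { 'if', ;, id }; Stmt is not nullable, stop.

{ 'if', ;, id }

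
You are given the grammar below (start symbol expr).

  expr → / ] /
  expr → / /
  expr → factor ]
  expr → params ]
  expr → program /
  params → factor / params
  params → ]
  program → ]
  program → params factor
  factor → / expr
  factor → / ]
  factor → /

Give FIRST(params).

From params → factor / params: add FIRST(factor) = { / }.
params → ] contributes {]}.
Union: FIRST(params) = { /, ] }.

{ /, ] }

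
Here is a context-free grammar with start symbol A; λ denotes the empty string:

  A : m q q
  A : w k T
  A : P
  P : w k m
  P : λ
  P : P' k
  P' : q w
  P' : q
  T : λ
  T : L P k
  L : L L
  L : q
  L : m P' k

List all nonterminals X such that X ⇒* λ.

{ A, P, T }

Directly nullable (have an λ-production): P, T.
A : P with every symbol nullable, so A is nullable.
No other nonterminal has a production whose RHS symbols are all nullable.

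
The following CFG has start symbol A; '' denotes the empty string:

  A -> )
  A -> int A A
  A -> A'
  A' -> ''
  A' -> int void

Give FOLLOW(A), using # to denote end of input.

{ #, ), int }

A is the start symbol, so # ∈ FOLLOW(A).
In A -> int A A: add FIRST(A)\{''} = { ), int }.
  Since A is nullable, also add FOLLOW(A) = { #, ), int }.
In A -> int A A: A is at the end, add FOLLOW(A) = { #, ), int }.
Union: FOLLOW(A) = { #, ), int }.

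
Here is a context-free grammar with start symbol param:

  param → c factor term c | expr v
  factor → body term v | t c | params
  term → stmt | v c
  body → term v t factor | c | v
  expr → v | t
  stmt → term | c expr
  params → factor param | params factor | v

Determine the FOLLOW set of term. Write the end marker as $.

In param → c factor term c: add FIRST(c) = { c }.
In factor → body term v: add FIRST(v) = { v }.
In body → term v t factor: add FIRST(v t factor) = { v }.
In stmt → term: term is at the end, add FOLLOW(stmt) = { c, v }.
Union: FOLLOW(term) = { c, v }.

{ c, v }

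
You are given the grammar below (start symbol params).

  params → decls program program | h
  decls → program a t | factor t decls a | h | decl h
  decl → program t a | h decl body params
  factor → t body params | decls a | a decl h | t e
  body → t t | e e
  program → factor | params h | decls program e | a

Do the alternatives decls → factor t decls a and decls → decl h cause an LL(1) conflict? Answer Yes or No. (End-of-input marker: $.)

Yes

FIRST(factor t decls a) = { a, h, t } and FIRST(decl h) = { a, h, t }.
Both contain a, so the two alternatives are not disjoint — LL(1) conflict.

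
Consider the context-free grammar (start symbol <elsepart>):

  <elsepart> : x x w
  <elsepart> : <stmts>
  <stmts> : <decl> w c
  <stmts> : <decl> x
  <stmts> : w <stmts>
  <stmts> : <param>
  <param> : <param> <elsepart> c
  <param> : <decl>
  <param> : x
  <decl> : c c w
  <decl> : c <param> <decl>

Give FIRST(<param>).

From <param> : <param> <elsepart> c: add FIRST(<param>) = { c, x }.
From <param> : <decl>: add FIRST(<decl>) = { c }.
<param> : x contributes {x}.
Union: FIRST(<param>) = { c, x }.

{ c, x }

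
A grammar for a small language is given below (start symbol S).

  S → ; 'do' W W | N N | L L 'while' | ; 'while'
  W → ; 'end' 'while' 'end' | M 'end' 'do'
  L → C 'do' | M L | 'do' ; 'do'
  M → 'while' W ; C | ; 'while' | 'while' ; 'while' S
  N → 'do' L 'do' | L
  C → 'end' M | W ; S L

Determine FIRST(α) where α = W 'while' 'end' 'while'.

Add FIRST(W) = { 'while', ; }; W is not nullable, stop.

{ 'while', ; }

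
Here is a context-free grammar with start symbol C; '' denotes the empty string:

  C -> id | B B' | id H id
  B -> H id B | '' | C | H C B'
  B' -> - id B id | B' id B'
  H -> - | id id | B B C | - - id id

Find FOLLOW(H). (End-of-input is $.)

In C -> id H id: add FIRST(id) = { id }.
In B -> H id B: add FIRST(id B) = { id }.
In B -> H C B': add FIRST(C B') = { -, id }.
Union: FOLLOW(H) = { -, id }.

{ -, id }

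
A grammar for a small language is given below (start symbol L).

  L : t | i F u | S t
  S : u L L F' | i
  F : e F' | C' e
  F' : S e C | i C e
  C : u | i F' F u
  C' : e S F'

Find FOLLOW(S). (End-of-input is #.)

{ e, i, t, u }

In L : S t: add FIRST(t) = { t }.
In F' : S e C: add FIRST(e C) = { e }.
In C' : e S F': add FIRST(F') = { i, u }.
Union: FOLLOW(S) = { e, i, t, u }.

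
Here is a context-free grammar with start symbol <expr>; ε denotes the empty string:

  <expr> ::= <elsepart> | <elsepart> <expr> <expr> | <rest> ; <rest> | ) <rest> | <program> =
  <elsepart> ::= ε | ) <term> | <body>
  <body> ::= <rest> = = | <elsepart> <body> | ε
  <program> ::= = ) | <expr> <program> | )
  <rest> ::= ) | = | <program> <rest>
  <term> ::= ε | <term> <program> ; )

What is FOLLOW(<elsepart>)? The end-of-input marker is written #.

In <expr> ::= <elsepart>: <elsepart> is at the end, add FOLLOW(<expr>) = { #, ), = }.
In <expr> ::= <elsepart> <expr> <expr>: add FIRST(<expr> <expr>)\{ε} = { ), = }.
  Since <expr> <expr> is nullable, also add FOLLOW(<expr>) = { #, ), = }.
In <body> ::= <elsepart> <body>: add FIRST(<body>)\{ε} = { ), = }.
  Since <body> is nullable, also add FOLLOW(<body>) = { #, ), = }.
Union: FOLLOW(<elsepart>) = { #, ), = }.

{ #, ), = }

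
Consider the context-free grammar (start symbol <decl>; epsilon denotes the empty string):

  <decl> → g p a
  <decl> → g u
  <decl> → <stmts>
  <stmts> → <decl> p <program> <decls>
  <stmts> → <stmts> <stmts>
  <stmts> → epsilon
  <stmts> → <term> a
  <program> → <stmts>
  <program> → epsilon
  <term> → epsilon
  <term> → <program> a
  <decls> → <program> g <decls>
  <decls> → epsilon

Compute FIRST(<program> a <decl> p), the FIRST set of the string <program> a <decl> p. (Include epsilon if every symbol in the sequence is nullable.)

Add FIRST(<program>)\{epsilon} = { a, g, p }; <program> is nullable, continue.
a is a terminal; add {a} and stop.

{ a, g, p }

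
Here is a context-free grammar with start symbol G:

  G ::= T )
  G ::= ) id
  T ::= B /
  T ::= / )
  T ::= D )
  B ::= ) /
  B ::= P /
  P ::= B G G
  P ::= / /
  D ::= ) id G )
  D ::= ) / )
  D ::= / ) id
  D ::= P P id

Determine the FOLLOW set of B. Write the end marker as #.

{ ), / }

In T ::= B /: add FIRST(/) = { / }.
In P ::= B G G: add FIRST(G G) = { ), / }.
Union: FOLLOW(B) = { ), / }.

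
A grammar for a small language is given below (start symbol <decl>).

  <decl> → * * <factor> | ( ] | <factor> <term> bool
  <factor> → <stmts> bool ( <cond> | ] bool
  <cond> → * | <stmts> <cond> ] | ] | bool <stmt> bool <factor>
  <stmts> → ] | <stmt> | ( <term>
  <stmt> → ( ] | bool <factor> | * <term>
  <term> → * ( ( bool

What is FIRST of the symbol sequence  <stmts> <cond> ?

{ (, *, ], bool }

Add FIRST(<stmts>) = { (, *, ], bool }; <stmts> is not nullable, stop.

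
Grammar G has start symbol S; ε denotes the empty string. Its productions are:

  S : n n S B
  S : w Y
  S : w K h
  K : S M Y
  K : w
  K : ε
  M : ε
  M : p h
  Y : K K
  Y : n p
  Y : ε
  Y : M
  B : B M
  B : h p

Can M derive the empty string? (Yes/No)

M has an ε-production, so M ⇒ ε.

Yes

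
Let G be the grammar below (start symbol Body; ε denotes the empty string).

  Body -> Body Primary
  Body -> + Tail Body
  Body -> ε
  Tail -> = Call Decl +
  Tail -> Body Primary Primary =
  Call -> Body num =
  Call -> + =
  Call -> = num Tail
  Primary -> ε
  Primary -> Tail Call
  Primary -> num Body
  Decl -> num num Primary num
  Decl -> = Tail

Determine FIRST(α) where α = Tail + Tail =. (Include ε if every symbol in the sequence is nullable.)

Add FIRST(Tail) = { +, =, num }; Tail is not nullable, stop.

{ +, =, num }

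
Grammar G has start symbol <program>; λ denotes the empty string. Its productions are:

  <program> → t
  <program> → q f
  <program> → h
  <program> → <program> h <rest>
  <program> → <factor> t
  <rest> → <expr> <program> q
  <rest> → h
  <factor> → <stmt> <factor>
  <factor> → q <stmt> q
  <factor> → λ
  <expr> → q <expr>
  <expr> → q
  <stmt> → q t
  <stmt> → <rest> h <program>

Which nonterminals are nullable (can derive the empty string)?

{ <factor> }

Directly nullable (have an λ-production): <factor>.
No other nonterminal has a production whose RHS symbols are all nullable.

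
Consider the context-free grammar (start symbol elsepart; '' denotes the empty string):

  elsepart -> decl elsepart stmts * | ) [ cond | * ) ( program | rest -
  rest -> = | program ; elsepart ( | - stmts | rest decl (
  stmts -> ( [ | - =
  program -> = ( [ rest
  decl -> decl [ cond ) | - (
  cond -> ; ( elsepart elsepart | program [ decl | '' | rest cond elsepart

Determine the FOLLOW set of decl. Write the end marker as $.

In elsepart -> decl elsepart stmts *: add FIRST(elsepart stmts *) = { ), *, -, = }.
In rest -> rest decl (: add FIRST(() = { ( }.
In decl -> decl [ cond ): add FIRST([ cond )) = { [ }.
In cond -> program [ decl: decl is at the end, add FOLLOW(cond) = { $, (, ), *, -, = }.
Union: FOLLOW(decl) = { $, (, ), *, -, =, [ }.

{ $, (, ), *, -, =, [ }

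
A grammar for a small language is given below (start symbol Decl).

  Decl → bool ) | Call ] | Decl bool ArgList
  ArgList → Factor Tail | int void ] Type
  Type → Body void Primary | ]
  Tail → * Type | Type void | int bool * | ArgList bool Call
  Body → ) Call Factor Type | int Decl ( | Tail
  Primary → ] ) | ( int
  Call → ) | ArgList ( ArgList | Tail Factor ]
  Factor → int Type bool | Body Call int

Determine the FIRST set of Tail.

{ ), *, ], int }

Tail → * Type contributes {*}.
From Tail → Type void: add FIRST(Type) = { ), *, ], int }.
Tail → int bool * contributes {int}.
From Tail → ArgList bool Call: add FIRST(ArgList) = { ), *, ], int }.
Union: FIRST(Tail) = { ), *, ], int }.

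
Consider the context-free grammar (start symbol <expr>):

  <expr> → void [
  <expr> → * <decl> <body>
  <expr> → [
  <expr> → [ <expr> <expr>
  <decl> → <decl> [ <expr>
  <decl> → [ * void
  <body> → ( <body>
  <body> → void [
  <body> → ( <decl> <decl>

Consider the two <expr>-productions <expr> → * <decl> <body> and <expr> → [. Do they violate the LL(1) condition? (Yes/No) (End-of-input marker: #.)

No

FIRST(* <decl> <body>) = { * } and FIRST([) = { [ }.
The FIRST sets are disjoint and neither alternative is nullable — no conflict.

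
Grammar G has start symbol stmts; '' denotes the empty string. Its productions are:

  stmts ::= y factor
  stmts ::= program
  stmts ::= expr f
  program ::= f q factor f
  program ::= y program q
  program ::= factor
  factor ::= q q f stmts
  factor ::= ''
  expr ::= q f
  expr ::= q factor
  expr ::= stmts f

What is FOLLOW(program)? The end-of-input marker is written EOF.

{ EOF, f, q }

In stmts ::= program: program is at the end, add FOLLOW(stmts) = { EOF, f, q }.
In program ::= y program q: add FIRST(q) = { q }.
Union: FOLLOW(program) = { EOF, f, q }.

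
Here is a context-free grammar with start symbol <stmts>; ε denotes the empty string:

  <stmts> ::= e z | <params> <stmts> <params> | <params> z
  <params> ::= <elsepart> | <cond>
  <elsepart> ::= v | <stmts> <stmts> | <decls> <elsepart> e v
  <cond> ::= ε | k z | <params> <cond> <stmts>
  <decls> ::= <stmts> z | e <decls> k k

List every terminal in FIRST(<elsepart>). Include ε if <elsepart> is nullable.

<elsepart> ::= v contributes {v}.
From <elsepart> ::= <stmts> <stmts>: add FIRST(<stmts>) = { e, k, v, z }.
From <elsepart> ::= <decls> <elsepart> e v: add FIRST(<decls>) = { e, k, v, z }.
Union: FIRST(<elsepart>) = { e, k, v, z }.

{ e, k, v, z }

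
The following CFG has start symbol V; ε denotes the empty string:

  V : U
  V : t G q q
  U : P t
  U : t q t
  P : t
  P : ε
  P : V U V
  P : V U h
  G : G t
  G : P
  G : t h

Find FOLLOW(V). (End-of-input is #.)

V is the start symbol, so # ∈ FOLLOW(V).
In P : V U V: add FIRST(U V) = { t }.
In P : V U V: V is at the end, add FOLLOW(P) = { q, t }.
In P : V U h: add FIRST(U h) = { t }.
Union: FOLLOW(V) = { #, q, t }.

{ #, q, t }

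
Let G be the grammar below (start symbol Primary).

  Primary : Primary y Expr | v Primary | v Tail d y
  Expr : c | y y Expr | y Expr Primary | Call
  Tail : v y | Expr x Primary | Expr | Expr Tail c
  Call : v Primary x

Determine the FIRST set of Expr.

{ c, v, y }

Expr : c contributes {c}.
Expr : y y Expr contributes {y}.
Expr : y Expr Primary contributes {y}.
From Expr : Call: add FIRST(Call) = { v }.
Union: FIRST(Expr) = { c, v, y }.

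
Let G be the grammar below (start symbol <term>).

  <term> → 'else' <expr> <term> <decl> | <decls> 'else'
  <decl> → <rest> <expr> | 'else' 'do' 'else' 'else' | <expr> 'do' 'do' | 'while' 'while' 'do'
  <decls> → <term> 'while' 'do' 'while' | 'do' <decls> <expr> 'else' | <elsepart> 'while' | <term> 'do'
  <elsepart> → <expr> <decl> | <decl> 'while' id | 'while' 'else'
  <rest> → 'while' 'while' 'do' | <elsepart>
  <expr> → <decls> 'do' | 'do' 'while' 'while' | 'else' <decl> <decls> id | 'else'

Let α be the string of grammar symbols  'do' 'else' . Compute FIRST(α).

'do' is a terminal; add {'do'} and stop.

{ 'do' }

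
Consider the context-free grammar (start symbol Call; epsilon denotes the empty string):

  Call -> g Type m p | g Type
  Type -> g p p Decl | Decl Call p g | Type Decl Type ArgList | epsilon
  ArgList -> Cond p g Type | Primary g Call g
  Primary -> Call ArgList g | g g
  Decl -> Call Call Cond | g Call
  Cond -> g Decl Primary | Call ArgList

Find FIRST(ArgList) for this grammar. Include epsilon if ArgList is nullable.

{ g }

From ArgList -> Cond p g Type: add FIRST(Cond) = { g }.
From ArgList -> Primary g Call g: add FIRST(Primary) = { g }.
Union: FIRST(ArgList) = { g }.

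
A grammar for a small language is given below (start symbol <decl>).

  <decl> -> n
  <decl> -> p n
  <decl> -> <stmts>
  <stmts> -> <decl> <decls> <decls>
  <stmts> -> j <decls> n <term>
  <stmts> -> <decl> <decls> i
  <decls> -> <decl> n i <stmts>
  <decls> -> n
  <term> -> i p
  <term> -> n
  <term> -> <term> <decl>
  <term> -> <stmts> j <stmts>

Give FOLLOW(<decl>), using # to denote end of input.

<decl> is the start symbol, so # ∈ FOLLOW(<decl>).
In <stmts> -> <decl> <decls> <decls>: add FIRST(<decls> <decls>) = { j, n, p }.
In <stmts> -> <decl> <decls> i: add FIRST(<decls> i) = { j, n, p }.
In <decls> -> <decl> n i <stmts>: add FIRST(n i <stmts>) = { n }.
In <term> -> <term> <decl>: <decl> is at the end, add FOLLOW(<term>) = { #, i, j, n, p }.
Union: FOLLOW(<decl>) = { #, i, j, n, p }.

{ #, i, j, n, p }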